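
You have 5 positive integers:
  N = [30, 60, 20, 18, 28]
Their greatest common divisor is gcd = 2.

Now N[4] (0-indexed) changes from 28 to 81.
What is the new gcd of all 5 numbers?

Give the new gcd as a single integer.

Answer: 1

Derivation:
Numbers: [30, 60, 20, 18, 28], gcd = 2
Change: index 4, 28 -> 81
gcd of the OTHER numbers (without index 4): gcd([30, 60, 20, 18]) = 2
New gcd = gcd(g_others, new_val) = gcd(2, 81) = 1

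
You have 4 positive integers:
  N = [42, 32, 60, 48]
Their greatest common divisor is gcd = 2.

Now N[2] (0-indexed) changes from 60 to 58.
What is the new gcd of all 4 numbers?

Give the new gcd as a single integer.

Numbers: [42, 32, 60, 48], gcd = 2
Change: index 2, 60 -> 58
gcd of the OTHER numbers (without index 2): gcd([42, 32, 48]) = 2
New gcd = gcd(g_others, new_val) = gcd(2, 58) = 2

Answer: 2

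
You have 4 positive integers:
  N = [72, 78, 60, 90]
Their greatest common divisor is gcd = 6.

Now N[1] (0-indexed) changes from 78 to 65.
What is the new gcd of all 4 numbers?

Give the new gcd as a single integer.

Numbers: [72, 78, 60, 90], gcd = 6
Change: index 1, 78 -> 65
gcd of the OTHER numbers (without index 1): gcd([72, 60, 90]) = 6
New gcd = gcd(g_others, new_val) = gcd(6, 65) = 1

Answer: 1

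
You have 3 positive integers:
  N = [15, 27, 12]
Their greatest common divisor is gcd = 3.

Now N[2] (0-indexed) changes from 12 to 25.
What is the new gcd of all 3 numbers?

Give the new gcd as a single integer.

Numbers: [15, 27, 12], gcd = 3
Change: index 2, 12 -> 25
gcd of the OTHER numbers (without index 2): gcd([15, 27]) = 3
New gcd = gcd(g_others, new_val) = gcd(3, 25) = 1

Answer: 1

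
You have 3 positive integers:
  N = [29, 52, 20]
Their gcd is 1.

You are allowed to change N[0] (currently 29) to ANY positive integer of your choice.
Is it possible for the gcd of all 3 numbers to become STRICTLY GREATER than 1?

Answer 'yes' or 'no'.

Current gcd = 1
gcd of all OTHER numbers (without N[0]=29): gcd([52, 20]) = 4
The new gcd after any change is gcd(4, new_value).
This can be at most 4.
Since 4 > old gcd 1, the gcd CAN increase (e.g., set N[0] = 4).

Answer: yes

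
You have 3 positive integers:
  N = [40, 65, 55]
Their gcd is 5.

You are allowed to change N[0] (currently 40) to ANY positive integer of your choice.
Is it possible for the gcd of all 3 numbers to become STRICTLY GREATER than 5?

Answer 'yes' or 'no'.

Answer: no

Derivation:
Current gcd = 5
gcd of all OTHER numbers (without N[0]=40): gcd([65, 55]) = 5
The new gcd after any change is gcd(5, new_value).
This can be at most 5.
Since 5 = old gcd 5, the gcd can only stay the same or decrease.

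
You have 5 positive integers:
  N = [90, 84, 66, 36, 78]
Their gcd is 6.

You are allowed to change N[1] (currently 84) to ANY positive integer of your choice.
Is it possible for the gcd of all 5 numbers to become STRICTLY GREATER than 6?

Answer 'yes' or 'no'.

Current gcd = 6
gcd of all OTHER numbers (without N[1]=84): gcd([90, 66, 36, 78]) = 6
The new gcd after any change is gcd(6, new_value).
This can be at most 6.
Since 6 = old gcd 6, the gcd can only stay the same or decrease.

Answer: no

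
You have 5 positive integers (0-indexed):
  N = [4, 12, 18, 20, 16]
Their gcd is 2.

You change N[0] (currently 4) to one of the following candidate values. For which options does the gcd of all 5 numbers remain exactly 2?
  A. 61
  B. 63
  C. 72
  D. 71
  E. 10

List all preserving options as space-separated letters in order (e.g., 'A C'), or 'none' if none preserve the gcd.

Answer: C E

Derivation:
Old gcd = 2; gcd of others (without N[0]) = 2
New gcd for candidate v: gcd(2, v). Preserves old gcd iff gcd(2, v) = 2.
  Option A: v=61, gcd(2,61)=1 -> changes
  Option B: v=63, gcd(2,63)=1 -> changes
  Option C: v=72, gcd(2,72)=2 -> preserves
  Option D: v=71, gcd(2,71)=1 -> changes
  Option E: v=10, gcd(2,10)=2 -> preserves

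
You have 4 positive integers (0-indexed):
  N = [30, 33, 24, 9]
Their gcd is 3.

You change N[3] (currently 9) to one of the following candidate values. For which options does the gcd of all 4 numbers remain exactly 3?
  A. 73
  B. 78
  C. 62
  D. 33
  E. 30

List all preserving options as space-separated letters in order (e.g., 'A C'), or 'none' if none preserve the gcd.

Old gcd = 3; gcd of others (without N[3]) = 3
New gcd for candidate v: gcd(3, v). Preserves old gcd iff gcd(3, v) = 3.
  Option A: v=73, gcd(3,73)=1 -> changes
  Option B: v=78, gcd(3,78)=3 -> preserves
  Option C: v=62, gcd(3,62)=1 -> changes
  Option D: v=33, gcd(3,33)=3 -> preserves
  Option E: v=30, gcd(3,30)=3 -> preserves

Answer: B D E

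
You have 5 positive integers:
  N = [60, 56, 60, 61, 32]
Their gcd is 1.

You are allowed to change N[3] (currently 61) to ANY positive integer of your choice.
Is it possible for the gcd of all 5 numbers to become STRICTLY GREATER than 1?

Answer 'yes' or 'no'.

Current gcd = 1
gcd of all OTHER numbers (without N[3]=61): gcd([60, 56, 60, 32]) = 4
The new gcd after any change is gcd(4, new_value).
This can be at most 4.
Since 4 > old gcd 1, the gcd CAN increase (e.g., set N[3] = 4).

Answer: yes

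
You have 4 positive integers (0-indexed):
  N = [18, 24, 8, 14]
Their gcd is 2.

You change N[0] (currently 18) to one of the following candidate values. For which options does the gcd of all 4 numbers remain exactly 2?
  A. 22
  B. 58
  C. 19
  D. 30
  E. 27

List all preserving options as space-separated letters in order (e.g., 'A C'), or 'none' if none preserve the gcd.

Old gcd = 2; gcd of others (without N[0]) = 2
New gcd for candidate v: gcd(2, v). Preserves old gcd iff gcd(2, v) = 2.
  Option A: v=22, gcd(2,22)=2 -> preserves
  Option B: v=58, gcd(2,58)=2 -> preserves
  Option C: v=19, gcd(2,19)=1 -> changes
  Option D: v=30, gcd(2,30)=2 -> preserves
  Option E: v=27, gcd(2,27)=1 -> changes

Answer: A B D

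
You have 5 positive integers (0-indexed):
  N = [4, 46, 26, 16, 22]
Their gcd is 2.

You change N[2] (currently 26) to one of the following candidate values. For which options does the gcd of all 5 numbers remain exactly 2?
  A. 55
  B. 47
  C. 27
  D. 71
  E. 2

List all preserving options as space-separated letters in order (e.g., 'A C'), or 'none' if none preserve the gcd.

Answer: E

Derivation:
Old gcd = 2; gcd of others (without N[2]) = 2
New gcd for candidate v: gcd(2, v). Preserves old gcd iff gcd(2, v) = 2.
  Option A: v=55, gcd(2,55)=1 -> changes
  Option B: v=47, gcd(2,47)=1 -> changes
  Option C: v=27, gcd(2,27)=1 -> changes
  Option D: v=71, gcd(2,71)=1 -> changes
  Option E: v=2, gcd(2,2)=2 -> preserves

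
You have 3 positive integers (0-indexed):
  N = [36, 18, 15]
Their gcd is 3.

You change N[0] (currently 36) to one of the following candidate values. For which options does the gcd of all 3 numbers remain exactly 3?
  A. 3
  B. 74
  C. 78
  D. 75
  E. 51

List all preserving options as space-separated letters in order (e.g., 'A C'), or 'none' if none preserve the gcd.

Old gcd = 3; gcd of others (without N[0]) = 3
New gcd for candidate v: gcd(3, v). Preserves old gcd iff gcd(3, v) = 3.
  Option A: v=3, gcd(3,3)=3 -> preserves
  Option B: v=74, gcd(3,74)=1 -> changes
  Option C: v=78, gcd(3,78)=3 -> preserves
  Option D: v=75, gcd(3,75)=3 -> preserves
  Option E: v=51, gcd(3,51)=3 -> preserves

Answer: A C D E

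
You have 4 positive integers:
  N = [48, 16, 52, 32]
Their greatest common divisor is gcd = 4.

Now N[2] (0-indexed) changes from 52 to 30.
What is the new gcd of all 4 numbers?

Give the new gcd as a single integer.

Numbers: [48, 16, 52, 32], gcd = 4
Change: index 2, 52 -> 30
gcd of the OTHER numbers (without index 2): gcd([48, 16, 32]) = 16
New gcd = gcd(g_others, new_val) = gcd(16, 30) = 2

Answer: 2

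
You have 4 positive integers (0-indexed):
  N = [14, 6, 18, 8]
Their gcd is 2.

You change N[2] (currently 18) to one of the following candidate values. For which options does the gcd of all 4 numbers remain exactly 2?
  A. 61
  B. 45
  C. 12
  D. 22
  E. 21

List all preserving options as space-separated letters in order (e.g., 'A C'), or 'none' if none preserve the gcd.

Answer: C D

Derivation:
Old gcd = 2; gcd of others (without N[2]) = 2
New gcd for candidate v: gcd(2, v). Preserves old gcd iff gcd(2, v) = 2.
  Option A: v=61, gcd(2,61)=1 -> changes
  Option B: v=45, gcd(2,45)=1 -> changes
  Option C: v=12, gcd(2,12)=2 -> preserves
  Option D: v=22, gcd(2,22)=2 -> preserves
  Option E: v=21, gcd(2,21)=1 -> changes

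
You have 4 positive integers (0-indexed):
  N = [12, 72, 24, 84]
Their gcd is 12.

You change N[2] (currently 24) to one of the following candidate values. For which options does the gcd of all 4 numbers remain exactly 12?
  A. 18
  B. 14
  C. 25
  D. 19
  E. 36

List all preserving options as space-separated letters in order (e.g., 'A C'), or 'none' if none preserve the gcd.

Answer: E

Derivation:
Old gcd = 12; gcd of others (without N[2]) = 12
New gcd for candidate v: gcd(12, v). Preserves old gcd iff gcd(12, v) = 12.
  Option A: v=18, gcd(12,18)=6 -> changes
  Option B: v=14, gcd(12,14)=2 -> changes
  Option C: v=25, gcd(12,25)=1 -> changes
  Option D: v=19, gcd(12,19)=1 -> changes
  Option E: v=36, gcd(12,36)=12 -> preserves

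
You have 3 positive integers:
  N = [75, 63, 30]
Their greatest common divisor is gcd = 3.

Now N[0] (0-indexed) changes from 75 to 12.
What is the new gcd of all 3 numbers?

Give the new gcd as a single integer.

Answer: 3

Derivation:
Numbers: [75, 63, 30], gcd = 3
Change: index 0, 75 -> 12
gcd of the OTHER numbers (without index 0): gcd([63, 30]) = 3
New gcd = gcd(g_others, new_val) = gcd(3, 12) = 3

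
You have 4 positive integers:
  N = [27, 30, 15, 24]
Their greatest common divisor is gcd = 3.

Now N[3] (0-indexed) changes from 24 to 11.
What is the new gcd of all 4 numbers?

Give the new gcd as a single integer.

Numbers: [27, 30, 15, 24], gcd = 3
Change: index 3, 24 -> 11
gcd of the OTHER numbers (without index 3): gcd([27, 30, 15]) = 3
New gcd = gcd(g_others, new_val) = gcd(3, 11) = 1

Answer: 1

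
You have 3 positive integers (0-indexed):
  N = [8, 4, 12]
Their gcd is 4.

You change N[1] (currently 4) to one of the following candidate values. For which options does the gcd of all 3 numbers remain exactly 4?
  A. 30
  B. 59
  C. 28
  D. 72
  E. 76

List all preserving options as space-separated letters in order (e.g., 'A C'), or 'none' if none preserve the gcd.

Answer: C D E

Derivation:
Old gcd = 4; gcd of others (without N[1]) = 4
New gcd for candidate v: gcd(4, v). Preserves old gcd iff gcd(4, v) = 4.
  Option A: v=30, gcd(4,30)=2 -> changes
  Option B: v=59, gcd(4,59)=1 -> changes
  Option C: v=28, gcd(4,28)=4 -> preserves
  Option D: v=72, gcd(4,72)=4 -> preserves
  Option E: v=76, gcd(4,76)=4 -> preserves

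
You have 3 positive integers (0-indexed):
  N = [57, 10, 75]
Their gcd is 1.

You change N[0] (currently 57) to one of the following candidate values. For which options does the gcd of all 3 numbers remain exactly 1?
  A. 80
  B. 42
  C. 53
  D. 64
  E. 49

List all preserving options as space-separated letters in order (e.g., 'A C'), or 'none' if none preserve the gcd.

Answer: B C D E

Derivation:
Old gcd = 1; gcd of others (without N[0]) = 5
New gcd for candidate v: gcd(5, v). Preserves old gcd iff gcd(5, v) = 1.
  Option A: v=80, gcd(5,80)=5 -> changes
  Option B: v=42, gcd(5,42)=1 -> preserves
  Option C: v=53, gcd(5,53)=1 -> preserves
  Option D: v=64, gcd(5,64)=1 -> preserves
  Option E: v=49, gcd(5,49)=1 -> preserves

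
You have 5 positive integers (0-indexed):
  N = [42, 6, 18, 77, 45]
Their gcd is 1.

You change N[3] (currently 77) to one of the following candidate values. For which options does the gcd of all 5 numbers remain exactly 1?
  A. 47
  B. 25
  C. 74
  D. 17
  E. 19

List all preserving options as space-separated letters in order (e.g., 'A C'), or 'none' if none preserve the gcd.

Old gcd = 1; gcd of others (without N[3]) = 3
New gcd for candidate v: gcd(3, v). Preserves old gcd iff gcd(3, v) = 1.
  Option A: v=47, gcd(3,47)=1 -> preserves
  Option B: v=25, gcd(3,25)=1 -> preserves
  Option C: v=74, gcd(3,74)=1 -> preserves
  Option D: v=17, gcd(3,17)=1 -> preserves
  Option E: v=19, gcd(3,19)=1 -> preserves

Answer: A B C D E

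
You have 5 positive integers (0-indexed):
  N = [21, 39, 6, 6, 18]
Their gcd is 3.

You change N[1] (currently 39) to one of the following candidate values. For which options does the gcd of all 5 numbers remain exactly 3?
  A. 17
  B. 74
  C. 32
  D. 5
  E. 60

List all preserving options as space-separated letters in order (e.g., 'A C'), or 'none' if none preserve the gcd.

Answer: E

Derivation:
Old gcd = 3; gcd of others (without N[1]) = 3
New gcd for candidate v: gcd(3, v). Preserves old gcd iff gcd(3, v) = 3.
  Option A: v=17, gcd(3,17)=1 -> changes
  Option B: v=74, gcd(3,74)=1 -> changes
  Option C: v=32, gcd(3,32)=1 -> changes
  Option D: v=5, gcd(3,5)=1 -> changes
  Option E: v=60, gcd(3,60)=3 -> preserves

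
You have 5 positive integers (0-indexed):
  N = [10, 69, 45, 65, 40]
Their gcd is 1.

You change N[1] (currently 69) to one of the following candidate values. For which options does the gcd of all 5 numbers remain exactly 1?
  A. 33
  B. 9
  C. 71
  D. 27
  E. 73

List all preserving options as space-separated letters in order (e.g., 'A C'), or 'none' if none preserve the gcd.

Old gcd = 1; gcd of others (without N[1]) = 5
New gcd for candidate v: gcd(5, v). Preserves old gcd iff gcd(5, v) = 1.
  Option A: v=33, gcd(5,33)=1 -> preserves
  Option B: v=9, gcd(5,9)=1 -> preserves
  Option C: v=71, gcd(5,71)=1 -> preserves
  Option D: v=27, gcd(5,27)=1 -> preserves
  Option E: v=73, gcd(5,73)=1 -> preserves

Answer: A B C D E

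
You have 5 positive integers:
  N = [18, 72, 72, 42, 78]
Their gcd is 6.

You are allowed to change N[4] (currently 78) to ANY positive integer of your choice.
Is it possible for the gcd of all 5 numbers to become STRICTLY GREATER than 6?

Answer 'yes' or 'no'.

Current gcd = 6
gcd of all OTHER numbers (without N[4]=78): gcd([18, 72, 72, 42]) = 6
The new gcd after any change is gcd(6, new_value).
This can be at most 6.
Since 6 = old gcd 6, the gcd can only stay the same or decrease.

Answer: no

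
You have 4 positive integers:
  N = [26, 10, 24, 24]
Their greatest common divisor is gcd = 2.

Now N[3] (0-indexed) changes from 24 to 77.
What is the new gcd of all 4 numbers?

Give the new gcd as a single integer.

Numbers: [26, 10, 24, 24], gcd = 2
Change: index 3, 24 -> 77
gcd of the OTHER numbers (without index 3): gcd([26, 10, 24]) = 2
New gcd = gcd(g_others, new_val) = gcd(2, 77) = 1

Answer: 1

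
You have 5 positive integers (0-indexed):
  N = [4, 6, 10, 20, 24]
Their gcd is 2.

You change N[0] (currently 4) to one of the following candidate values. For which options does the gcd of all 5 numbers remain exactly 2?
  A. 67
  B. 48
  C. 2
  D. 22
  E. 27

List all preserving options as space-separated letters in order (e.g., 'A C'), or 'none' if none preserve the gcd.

Answer: B C D

Derivation:
Old gcd = 2; gcd of others (without N[0]) = 2
New gcd for candidate v: gcd(2, v). Preserves old gcd iff gcd(2, v) = 2.
  Option A: v=67, gcd(2,67)=1 -> changes
  Option B: v=48, gcd(2,48)=2 -> preserves
  Option C: v=2, gcd(2,2)=2 -> preserves
  Option D: v=22, gcd(2,22)=2 -> preserves
  Option E: v=27, gcd(2,27)=1 -> changes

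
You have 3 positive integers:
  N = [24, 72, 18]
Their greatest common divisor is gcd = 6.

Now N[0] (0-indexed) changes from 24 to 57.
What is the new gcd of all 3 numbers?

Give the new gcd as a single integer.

Answer: 3

Derivation:
Numbers: [24, 72, 18], gcd = 6
Change: index 0, 24 -> 57
gcd of the OTHER numbers (without index 0): gcd([72, 18]) = 18
New gcd = gcd(g_others, new_val) = gcd(18, 57) = 3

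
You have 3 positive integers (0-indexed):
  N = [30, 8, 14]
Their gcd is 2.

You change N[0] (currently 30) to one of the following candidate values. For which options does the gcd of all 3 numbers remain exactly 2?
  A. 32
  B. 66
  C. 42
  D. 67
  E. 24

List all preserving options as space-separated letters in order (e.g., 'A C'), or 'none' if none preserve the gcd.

Answer: A B C E

Derivation:
Old gcd = 2; gcd of others (without N[0]) = 2
New gcd for candidate v: gcd(2, v). Preserves old gcd iff gcd(2, v) = 2.
  Option A: v=32, gcd(2,32)=2 -> preserves
  Option B: v=66, gcd(2,66)=2 -> preserves
  Option C: v=42, gcd(2,42)=2 -> preserves
  Option D: v=67, gcd(2,67)=1 -> changes
  Option E: v=24, gcd(2,24)=2 -> preserves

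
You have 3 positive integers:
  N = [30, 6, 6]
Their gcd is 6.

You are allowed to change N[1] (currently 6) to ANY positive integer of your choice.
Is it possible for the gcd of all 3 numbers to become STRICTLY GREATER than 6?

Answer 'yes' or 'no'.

Current gcd = 6
gcd of all OTHER numbers (without N[1]=6): gcd([30, 6]) = 6
The new gcd after any change is gcd(6, new_value).
This can be at most 6.
Since 6 = old gcd 6, the gcd can only stay the same or decrease.

Answer: no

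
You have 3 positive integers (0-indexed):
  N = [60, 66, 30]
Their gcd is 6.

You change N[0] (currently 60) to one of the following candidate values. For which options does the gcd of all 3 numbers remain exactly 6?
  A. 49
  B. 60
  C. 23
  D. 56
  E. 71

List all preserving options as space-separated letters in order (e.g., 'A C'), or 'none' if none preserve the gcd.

Old gcd = 6; gcd of others (without N[0]) = 6
New gcd for candidate v: gcd(6, v). Preserves old gcd iff gcd(6, v) = 6.
  Option A: v=49, gcd(6,49)=1 -> changes
  Option B: v=60, gcd(6,60)=6 -> preserves
  Option C: v=23, gcd(6,23)=1 -> changes
  Option D: v=56, gcd(6,56)=2 -> changes
  Option E: v=71, gcd(6,71)=1 -> changes

Answer: B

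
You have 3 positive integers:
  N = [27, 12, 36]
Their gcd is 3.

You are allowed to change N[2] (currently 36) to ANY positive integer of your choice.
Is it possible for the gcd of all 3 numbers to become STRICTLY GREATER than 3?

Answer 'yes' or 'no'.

Current gcd = 3
gcd of all OTHER numbers (without N[2]=36): gcd([27, 12]) = 3
The new gcd after any change is gcd(3, new_value).
This can be at most 3.
Since 3 = old gcd 3, the gcd can only stay the same or decrease.

Answer: no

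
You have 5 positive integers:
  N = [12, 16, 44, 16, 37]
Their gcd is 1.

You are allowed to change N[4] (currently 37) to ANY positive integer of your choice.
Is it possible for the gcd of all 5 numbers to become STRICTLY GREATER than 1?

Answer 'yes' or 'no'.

Current gcd = 1
gcd of all OTHER numbers (without N[4]=37): gcd([12, 16, 44, 16]) = 4
The new gcd after any change is gcd(4, new_value).
This can be at most 4.
Since 4 > old gcd 1, the gcd CAN increase (e.g., set N[4] = 4).

Answer: yes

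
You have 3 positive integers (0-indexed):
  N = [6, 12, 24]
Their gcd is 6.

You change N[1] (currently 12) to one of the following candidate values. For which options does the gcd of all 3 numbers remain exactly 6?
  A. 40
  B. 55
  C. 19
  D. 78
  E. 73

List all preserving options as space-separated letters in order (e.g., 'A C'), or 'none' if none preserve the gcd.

Old gcd = 6; gcd of others (without N[1]) = 6
New gcd for candidate v: gcd(6, v). Preserves old gcd iff gcd(6, v) = 6.
  Option A: v=40, gcd(6,40)=2 -> changes
  Option B: v=55, gcd(6,55)=1 -> changes
  Option C: v=19, gcd(6,19)=1 -> changes
  Option D: v=78, gcd(6,78)=6 -> preserves
  Option E: v=73, gcd(6,73)=1 -> changes

Answer: D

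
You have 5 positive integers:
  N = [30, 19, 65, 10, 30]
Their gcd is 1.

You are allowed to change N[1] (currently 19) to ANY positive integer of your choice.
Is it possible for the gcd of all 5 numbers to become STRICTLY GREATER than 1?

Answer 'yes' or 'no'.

Answer: yes

Derivation:
Current gcd = 1
gcd of all OTHER numbers (without N[1]=19): gcd([30, 65, 10, 30]) = 5
The new gcd after any change is gcd(5, new_value).
This can be at most 5.
Since 5 > old gcd 1, the gcd CAN increase (e.g., set N[1] = 5).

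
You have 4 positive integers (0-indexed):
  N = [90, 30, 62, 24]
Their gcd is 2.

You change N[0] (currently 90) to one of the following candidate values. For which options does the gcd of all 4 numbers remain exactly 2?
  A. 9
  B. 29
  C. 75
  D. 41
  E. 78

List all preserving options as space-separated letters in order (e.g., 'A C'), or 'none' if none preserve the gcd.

Old gcd = 2; gcd of others (without N[0]) = 2
New gcd for candidate v: gcd(2, v). Preserves old gcd iff gcd(2, v) = 2.
  Option A: v=9, gcd(2,9)=1 -> changes
  Option B: v=29, gcd(2,29)=1 -> changes
  Option C: v=75, gcd(2,75)=1 -> changes
  Option D: v=41, gcd(2,41)=1 -> changes
  Option E: v=78, gcd(2,78)=2 -> preserves

Answer: E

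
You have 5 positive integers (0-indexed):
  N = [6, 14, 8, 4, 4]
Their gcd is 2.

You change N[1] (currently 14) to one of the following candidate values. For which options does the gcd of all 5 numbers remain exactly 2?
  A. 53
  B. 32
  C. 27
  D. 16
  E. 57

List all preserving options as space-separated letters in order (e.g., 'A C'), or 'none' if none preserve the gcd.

Old gcd = 2; gcd of others (without N[1]) = 2
New gcd for candidate v: gcd(2, v). Preserves old gcd iff gcd(2, v) = 2.
  Option A: v=53, gcd(2,53)=1 -> changes
  Option B: v=32, gcd(2,32)=2 -> preserves
  Option C: v=27, gcd(2,27)=1 -> changes
  Option D: v=16, gcd(2,16)=2 -> preserves
  Option E: v=57, gcd(2,57)=1 -> changes

Answer: B D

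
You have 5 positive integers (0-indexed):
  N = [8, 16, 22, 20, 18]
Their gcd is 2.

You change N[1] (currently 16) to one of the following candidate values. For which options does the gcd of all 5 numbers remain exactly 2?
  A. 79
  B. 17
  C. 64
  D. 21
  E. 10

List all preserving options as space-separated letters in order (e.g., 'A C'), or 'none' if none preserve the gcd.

Old gcd = 2; gcd of others (without N[1]) = 2
New gcd for candidate v: gcd(2, v). Preserves old gcd iff gcd(2, v) = 2.
  Option A: v=79, gcd(2,79)=1 -> changes
  Option B: v=17, gcd(2,17)=1 -> changes
  Option C: v=64, gcd(2,64)=2 -> preserves
  Option D: v=21, gcd(2,21)=1 -> changes
  Option E: v=10, gcd(2,10)=2 -> preserves

Answer: C E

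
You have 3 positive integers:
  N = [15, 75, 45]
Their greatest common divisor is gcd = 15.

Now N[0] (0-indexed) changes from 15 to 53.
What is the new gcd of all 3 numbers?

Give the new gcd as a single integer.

Numbers: [15, 75, 45], gcd = 15
Change: index 0, 15 -> 53
gcd of the OTHER numbers (without index 0): gcd([75, 45]) = 15
New gcd = gcd(g_others, new_val) = gcd(15, 53) = 1

Answer: 1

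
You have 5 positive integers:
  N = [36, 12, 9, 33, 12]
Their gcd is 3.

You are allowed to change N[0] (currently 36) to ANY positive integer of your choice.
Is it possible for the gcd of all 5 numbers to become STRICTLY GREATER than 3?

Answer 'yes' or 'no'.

Answer: no

Derivation:
Current gcd = 3
gcd of all OTHER numbers (without N[0]=36): gcd([12, 9, 33, 12]) = 3
The new gcd after any change is gcd(3, new_value).
This can be at most 3.
Since 3 = old gcd 3, the gcd can only stay the same or decrease.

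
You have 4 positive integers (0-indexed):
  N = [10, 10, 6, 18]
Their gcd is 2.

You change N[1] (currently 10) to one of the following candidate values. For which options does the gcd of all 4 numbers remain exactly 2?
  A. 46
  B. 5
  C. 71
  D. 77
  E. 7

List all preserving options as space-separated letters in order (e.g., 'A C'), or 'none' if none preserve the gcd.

Old gcd = 2; gcd of others (without N[1]) = 2
New gcd for candidate v: gcd(2, v). Preserves old gcd iff gcd(2, v) = 2.
  Option A: v=46, gcd(2,46)=2 -> preserves
  Option B: v=5, gcd(2,5)=1 -> changes
  Option C: v=71, gcd(2,71)=1 -> changes
  Option D: v=77, gcd(2,77)=1 -> changes
  Option E: v=7, gcd(2,7)=1 -> changes

Answer: A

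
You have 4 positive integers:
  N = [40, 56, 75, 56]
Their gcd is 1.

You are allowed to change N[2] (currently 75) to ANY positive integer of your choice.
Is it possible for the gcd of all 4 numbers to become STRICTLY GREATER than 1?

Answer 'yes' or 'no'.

Answer: yes

Derivation:
Current gcd = 1
gcd of all OTHER numbers (without N[2]=75): gcd([40, 56, 56]) = 8
The new gcd after any change is gcd(8, new_value).
This can be at most 8.
Since 8 > old gcd 1, the gcd CAN increase (e.g., set N[2] = 8).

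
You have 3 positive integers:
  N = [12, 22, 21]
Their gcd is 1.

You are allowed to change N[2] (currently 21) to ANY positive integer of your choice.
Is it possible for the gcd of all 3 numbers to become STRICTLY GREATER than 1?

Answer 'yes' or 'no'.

Answer: yes

Derivation:
Current gcd = 1
gcd of all OTHER numbers (without N[2]=21): gcd([12, 22]) = 2
The new gcd after any change is gcd(2, new_value).
This can be at most 2.
Since 2 > old gcd 1, the gcd CAN increase (e.g., set N[2] = 2).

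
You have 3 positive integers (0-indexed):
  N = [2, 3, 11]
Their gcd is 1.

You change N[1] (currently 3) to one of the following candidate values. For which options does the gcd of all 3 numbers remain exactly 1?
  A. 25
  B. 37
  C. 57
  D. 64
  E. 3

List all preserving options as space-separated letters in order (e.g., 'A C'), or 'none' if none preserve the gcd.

Old gcd = 1; gcd of others (without N[1]) = 1
New gcd for candidate v: gcd(1, v). Preserves old gcd iff gcd(1, v) = 1.
  Option A: v=25, gcd(1,25)=1 -> preserves
  Option B: v=37, gcd(1,37)=1 -> preserves
  Option C: v=57, gcd(1,57)=1 -> preserves
  Option D: v=64, gcd(1,64)=1 -> preserves
  Option E: v=3, gcd(1,3)=1 -> preserves

Answer: A B C D E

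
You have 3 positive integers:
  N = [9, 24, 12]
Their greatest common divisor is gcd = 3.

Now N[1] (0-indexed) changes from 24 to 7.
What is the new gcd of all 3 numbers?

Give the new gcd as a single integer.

Answer: 1

Derivation:
Numbers: [9, 24, 12], gcd = 3
Change: index 1, 24 -> 7
gcd of the OTHER numbers (without index 1): gcd([9, 12]) = 3
New gcd = gcd(g_others, new_val) = gcd(3, 7) = 1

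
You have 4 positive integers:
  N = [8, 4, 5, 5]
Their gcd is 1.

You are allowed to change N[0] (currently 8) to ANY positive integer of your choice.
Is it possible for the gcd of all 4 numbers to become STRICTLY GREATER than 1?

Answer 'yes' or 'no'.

Answer: no

Derivation:
Current gcd = 1
gcd of all OTHER numbers (without N[0]=8): gcd([4, 5, 5]) = 1
The new gcd after any change is gcd(1, new_value).
This can be at most 1.
Since 1 = old gcd 1, the gcd can only stay the same or decrease.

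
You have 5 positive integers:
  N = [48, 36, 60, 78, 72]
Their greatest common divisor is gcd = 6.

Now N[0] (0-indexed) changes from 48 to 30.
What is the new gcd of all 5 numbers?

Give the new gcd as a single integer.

Answer: 6

Derivation:
Numbers: [48, 36, 60, 78, 72], gcd = 6
Change: index 0, 48 -> 30
gcd of the OTHER numbers (without index 0): gcd([36, 60, 78, 72]) = 6
New gcd = gcd(g_others, new_val) = gcd(6, 30) = 6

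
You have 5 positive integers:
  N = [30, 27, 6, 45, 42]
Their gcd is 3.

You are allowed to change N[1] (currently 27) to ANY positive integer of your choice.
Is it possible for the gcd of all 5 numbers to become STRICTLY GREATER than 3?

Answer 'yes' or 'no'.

Answer: no

Derivation:
Current gcd = 3
gcd of all OTHER numbers (without N[1]=27): gcd([30, 6, 45, 42]) = 3
The new gcd after any change is gcd(3, new_value).
This can be at most 3.
Since 3 = old gcd 3, the gcd can only stay the same or decrease.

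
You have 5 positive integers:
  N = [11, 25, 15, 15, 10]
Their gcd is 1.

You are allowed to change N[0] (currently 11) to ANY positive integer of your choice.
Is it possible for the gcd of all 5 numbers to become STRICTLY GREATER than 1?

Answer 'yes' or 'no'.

Answer: yes

Derivation:
Current gcd = 1
gcd of all OTHER numbers (without N[0]=11): gcd([25, 15, 15, 10]) = 5
The new gcd after any change is gcd(5, new_value).
This can be at most 5.
Since 5 > old gcd 1, the gcd CAN increase (e.g., set N[0] = 5).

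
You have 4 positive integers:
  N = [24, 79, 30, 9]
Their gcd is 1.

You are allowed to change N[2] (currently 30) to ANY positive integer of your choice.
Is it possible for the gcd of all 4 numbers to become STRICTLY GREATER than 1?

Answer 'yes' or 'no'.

Current gcd = 1
gcd of all OTHER numbers (without N[2]=30): gcd([24, 79, 9]) = 1
The new gcd after any change is gcd(1, new_value).
This can be at most 1.
Since 1 = old gcd 1, the gcd can only stay the same or decrease.

Answer: no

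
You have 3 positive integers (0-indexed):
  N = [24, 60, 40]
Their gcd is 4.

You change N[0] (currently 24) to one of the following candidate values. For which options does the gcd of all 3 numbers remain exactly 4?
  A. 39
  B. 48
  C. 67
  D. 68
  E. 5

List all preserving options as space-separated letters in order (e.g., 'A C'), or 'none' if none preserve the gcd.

Answer: B D

Derivation:
Old gcd = 4; gcd of others (without N[0]) = 20
New gcd for candidate v: gcd(20, v). Preserves old gcd iff gcd(20, v) = 4.
  Option A: v=39, gcd(20,39)=1 -> changes
  Option B: v=48, gcd(20,48)=4 -> preserves
  Option C: v=67, gcd(20,67)=1 -> changes
  Option D: v=68, gcd(20,68)=4 -> preserves
  Option E: v=5, gcd(20,5)=5 -> changes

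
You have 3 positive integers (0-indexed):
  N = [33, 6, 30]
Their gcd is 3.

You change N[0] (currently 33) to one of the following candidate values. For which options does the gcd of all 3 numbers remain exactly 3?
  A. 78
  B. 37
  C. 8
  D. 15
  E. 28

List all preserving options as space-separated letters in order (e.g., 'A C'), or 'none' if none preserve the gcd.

Answer: D

Derivation:
Old gcd = 3; gcd of others (without N[0]) = 6
New gcd for candidate v: gcd(6, v). Preserves old gcd iff gcd(6, v) = 3.
  Option A: v=78, gcd(6,78)=6 -> changes
  Option B: v=37, gcd(6,37)=1 -> changes
  Option C: v=8, gcd(6,8)=2 -> changes
  Option D: v=15, gcd(6,15)=3 -> preserves
  Option E: v=28, gcd(6,28)=2 -> changes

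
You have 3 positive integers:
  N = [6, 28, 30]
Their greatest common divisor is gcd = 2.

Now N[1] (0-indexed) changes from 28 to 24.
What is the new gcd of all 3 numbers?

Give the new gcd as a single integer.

Numbers: [6, 28, 30], gcd = 2
Change: index 1, 28 -> 24
gcd of the OTHER numbers (without index 1): gcd([6, 30]) = 6
New gcd = gcd(g_others, new_val) = gcd(6, 24) = 6

Answer: 6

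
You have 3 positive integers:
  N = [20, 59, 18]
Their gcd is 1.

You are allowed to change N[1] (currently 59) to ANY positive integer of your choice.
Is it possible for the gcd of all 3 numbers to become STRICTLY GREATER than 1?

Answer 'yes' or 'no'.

Current gcd = 1
gcd of all OTHER numbers (without N[1]=59): gcd([20, 18]) = 2
The new gcd after any change is gcd(2, new_value).
This can be at most 2.
Since 2 > old gcd 1, the gcd CAN increase (e.g., set N[1] = 2).

Answer: yes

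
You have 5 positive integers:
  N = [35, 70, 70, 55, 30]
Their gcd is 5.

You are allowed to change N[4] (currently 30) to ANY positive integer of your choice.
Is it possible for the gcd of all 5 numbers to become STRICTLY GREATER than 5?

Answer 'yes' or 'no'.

Current gcd = 5
gcd of all OTHER numbers (without N[4]=30): gcd([35, 70, 70, 55]) = 5
The new gcd after any change is gcd(5, new_value).
This can be at most 5.
Since 5 = old gcd 5, the gcd can only stay the same or decrease.

Answer: no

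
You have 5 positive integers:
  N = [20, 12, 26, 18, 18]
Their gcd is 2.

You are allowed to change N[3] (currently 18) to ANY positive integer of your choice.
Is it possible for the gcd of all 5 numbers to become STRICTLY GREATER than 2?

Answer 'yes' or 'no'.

Answer: no

Derivation:
Current gcd = 2
gcd of all OTHER numbers (without N[3]=18): gcd([20, 12, 26, 18]) = 2
The new gcd after any change is gcd(2, new_value).
This can be at most 2.
Since 2 = old gcd 2, the gcd can only stay the same or decrease.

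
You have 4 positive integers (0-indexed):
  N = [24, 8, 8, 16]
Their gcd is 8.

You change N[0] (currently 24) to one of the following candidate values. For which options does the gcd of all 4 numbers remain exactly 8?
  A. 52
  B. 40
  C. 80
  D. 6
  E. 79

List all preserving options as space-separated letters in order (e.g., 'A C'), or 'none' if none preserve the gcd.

Old gcd = 8; gcd of others (without N[0]) = 8
New gcd for candidate v: gcd(8, v). Preserves old gcd iff gcd(8, v) = 8.
  Option A: v=52, gcd(8,52)=4 -> changes
  Option B: v=40, gcd(8,40)=8 -> preserves
  Option C: v=80, gcd(8,80)=8 -> preserves
  Option D: v=6, gcd(8,6)=2 -> changes
  Option E: v=79, gcd(8,79)=1 -> changes

Answer: B C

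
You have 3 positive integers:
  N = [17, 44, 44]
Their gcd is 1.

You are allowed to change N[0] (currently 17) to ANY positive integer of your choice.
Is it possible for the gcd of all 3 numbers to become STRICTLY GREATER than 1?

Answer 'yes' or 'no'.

Current gcd = 1
gcd of all OTHER numbers (without N[0]=17): gcd([44, 44]) = 44
The new gcd after any change is gcd(44, new_value).
This can be at most 44.
Since 44 > old gcd 1, the gcd CAN increase (e.g., set N[0] = 44).

Answer: yes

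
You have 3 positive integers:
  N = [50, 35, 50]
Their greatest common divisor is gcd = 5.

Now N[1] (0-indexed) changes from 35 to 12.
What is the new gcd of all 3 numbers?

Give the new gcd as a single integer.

Answer: 2

Derivation:
Numbers: [50, 35, 50], gcd = 5
Change: index 1, 35 -> 12
gcd of the OTHER numbers (without index 1): gcd([50, 50]) = 50
New gcd = gcd(g_others, new_val) = gcd(50, 12) = 2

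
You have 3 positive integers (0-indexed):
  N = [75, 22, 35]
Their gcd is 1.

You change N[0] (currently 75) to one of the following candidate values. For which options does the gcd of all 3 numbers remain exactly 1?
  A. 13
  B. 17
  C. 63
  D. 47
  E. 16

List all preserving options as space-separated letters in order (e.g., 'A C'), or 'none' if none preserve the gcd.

Old gcd = 1; gcd of others (without N[0]) = 1
New gcd for candidate v: gcd(1, v). Preserves old gcd iff gcd(1, v) = 1.
  Option A: v=13, gcd(1,13)=1 -> preserves
  Option B: v=17, gcd(1,17)=1 -> preserves
  Option C: v=63, gcd(1,63)=1 -> preserves
  Option D: v=47, gcd(1,47)=1 -> preserves
  Option E: v=16, gcd(1,16)=1 -> preserves

Answer: A B C D E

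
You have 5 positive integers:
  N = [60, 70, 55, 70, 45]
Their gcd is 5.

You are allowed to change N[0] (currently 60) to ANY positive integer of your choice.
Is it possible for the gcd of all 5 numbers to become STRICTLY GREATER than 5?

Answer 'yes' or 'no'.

Answer: no

Derivation:
Current gcd = 5
gcd of all OTHER numbers (without N[0]=60): gcd([70, 55, 70, 45]) = 5
The new gcd after any change is gcd(5, new_value).
This can be at most 5.
Since 5 = old gcd 5, the gcd can only stay the same or decrease.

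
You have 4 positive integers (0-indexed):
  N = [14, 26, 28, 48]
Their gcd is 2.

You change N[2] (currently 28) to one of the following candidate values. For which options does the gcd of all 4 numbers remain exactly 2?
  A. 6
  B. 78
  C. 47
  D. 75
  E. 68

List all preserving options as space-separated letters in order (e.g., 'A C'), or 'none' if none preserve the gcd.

Old gcd = 2; gcd of others (without N[2]) = 2
New gcd for candidate v: gcd(2, v). Preserves old gcd iff gcd(2, v) = 2.
  Option A: v=6, gcd(2,6)=2 -> preserves
  Option B: v=78, gcd(2,78)=2 -> preserves
  Option C: v=47, gcd(2,47)=1 -> changes
  Option D: v=75, gcd(2,75)=1 -> changes
  Option E: v=68, gcd(2,68)=2 -> preserves

Answer: A B E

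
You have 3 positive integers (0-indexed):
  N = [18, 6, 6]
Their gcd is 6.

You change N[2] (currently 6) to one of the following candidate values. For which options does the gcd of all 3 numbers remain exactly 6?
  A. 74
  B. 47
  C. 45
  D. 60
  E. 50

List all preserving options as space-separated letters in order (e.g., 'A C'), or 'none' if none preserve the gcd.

Old gcd = 6; gcd of others (without N[2]) = 6
New gcd for candidate v: gcd(6, v). Preserves old gcd iff gcd(6, v) = 6.
  Option A: v=74, gcd(6,74)=2 -> changes
  Option B: v=47, gcd(6,47)=1 -> changes
  Option C: v=45, gcd(6,45)=3 -> changes
  Option D: v=60, gcd(6,60)=6 -> preserves
  Option E: v=50, gcd(6,50)=2 -> changes

Answer: D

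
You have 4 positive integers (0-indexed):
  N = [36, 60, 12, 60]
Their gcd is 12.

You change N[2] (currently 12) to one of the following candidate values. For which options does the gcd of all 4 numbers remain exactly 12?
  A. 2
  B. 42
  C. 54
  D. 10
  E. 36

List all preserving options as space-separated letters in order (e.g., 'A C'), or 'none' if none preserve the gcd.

Old gcd = 12; gcd of others (without N[2]) = 12
New gcd for candidate v: gcd(12, v). Preserves old gcd iff gcd(12, v) = 12.
  Option A: v=2, gcd(12,2)=2 -> changes
  Option B: v=42, gcd(12,42)=6 -> changes
  Option C: v=54, gcd(12,54)=6 -> changes
  Option D: v=10, gcd(12,10)=2 -> changes
  Option E: v=36, gcd(12,36)=12 -> preserves

Answer: E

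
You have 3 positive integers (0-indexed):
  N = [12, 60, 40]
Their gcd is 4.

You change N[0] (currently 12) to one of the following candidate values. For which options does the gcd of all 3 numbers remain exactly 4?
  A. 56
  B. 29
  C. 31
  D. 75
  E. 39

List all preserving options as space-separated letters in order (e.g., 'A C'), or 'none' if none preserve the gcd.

Old gcd = 4; gcd of others (without N[0]) = 20
New gcd for candidate v: gcd(20, v). Preserves old gcd iff gcd(20, v) = 4.
  Option A: v=56, gcd(20,56)=4 -> preserves
  Option B: v=29, gcd(20,29)=1 -> changes
  Option C: v=31, gcd(20,31)=1 -> changes
  Option D: v=75, gcd(20,75)=5 -> changes
  Option E: v=39, gcd(20,39)=1 -> changes

Answer: A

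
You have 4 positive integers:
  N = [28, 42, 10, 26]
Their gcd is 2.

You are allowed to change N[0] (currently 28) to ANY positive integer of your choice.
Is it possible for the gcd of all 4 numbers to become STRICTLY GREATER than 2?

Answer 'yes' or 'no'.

Current gcd = 2
gcd of all OTHER numbers (without N[0]=28): gcd([42, 10, 26]) = 2
The new gcd after any change is gcd(2, new_value).
This can be at most 2.
Since 2 = old gcd 2, the gcd can only stay the same or decrease.

Answer: no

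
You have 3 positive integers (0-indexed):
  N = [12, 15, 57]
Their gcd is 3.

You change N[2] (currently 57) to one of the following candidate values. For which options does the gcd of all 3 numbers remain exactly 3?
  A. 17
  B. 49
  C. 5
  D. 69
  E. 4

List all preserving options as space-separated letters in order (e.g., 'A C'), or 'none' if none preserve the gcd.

Old gcd = 3; gcd of others (without N[2]) = 3
New gcd for candidate v: gcd(3, v). Preserves old gcd iff gcd(3, v) = 3.
  Option A: v=17, gcd(3,17)=1 -> changes
  Option B: v=49, gcd(3,49)=1 -> changes
  Option C: v=5, gcd(3,5)=1 -> changes
  Option D: v=69, gcd(3,69)=3 -> preserves
  Option E: v=4, gcd(3,4)=1 -> changes

Answer: D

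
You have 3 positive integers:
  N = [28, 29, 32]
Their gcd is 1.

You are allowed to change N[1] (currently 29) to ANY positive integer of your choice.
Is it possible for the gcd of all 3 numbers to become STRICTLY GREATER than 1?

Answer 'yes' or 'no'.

Answer: yes

Derivation:
Current gcd = 1
gcd of all OTHER numbers (without N[1]=29): gcd([28, 32]) = 4
The new gcd after any change is gcd(4, new_value).
This can be at most 4.
Since 4 > old gcd 1, the gcd CAN increase (e.g., set N[1] = 4).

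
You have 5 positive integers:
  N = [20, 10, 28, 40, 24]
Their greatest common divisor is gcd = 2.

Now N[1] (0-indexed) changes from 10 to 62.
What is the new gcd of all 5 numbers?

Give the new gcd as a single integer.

Numbers: [20, 10, 28, 40, 24], gcd = 2
Change: index 1, 10 -> 62
gcd of the OTHER numbers (without index 1): gcd([20, 28, 40, 24]) = 4
New gcd = gcd(g_others, new_val) = gcd(4, 62) = 2

Answer: 2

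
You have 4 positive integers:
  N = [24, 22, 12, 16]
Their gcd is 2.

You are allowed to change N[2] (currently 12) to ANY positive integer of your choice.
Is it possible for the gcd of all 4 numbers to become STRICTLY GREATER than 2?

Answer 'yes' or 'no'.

Answer: no

Derivation:
Current gcd = 2
gcd of all OTHER numbers (without N[2]=12): gcd([24, 22, 16]) = 2
The new gcd after any change is gcd(2, new_value).
This can be at most 2.
Since 2 = old gcd 2, the gcd can only stay the same or decrease.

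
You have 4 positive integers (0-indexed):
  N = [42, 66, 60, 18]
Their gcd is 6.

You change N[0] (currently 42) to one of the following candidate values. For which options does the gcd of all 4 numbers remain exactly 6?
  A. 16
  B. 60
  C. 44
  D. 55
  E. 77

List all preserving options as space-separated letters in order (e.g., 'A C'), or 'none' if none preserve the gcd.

Answer: B

Derivation:
Old gcd = 6; gcd of others (without N[0]) = 6
New gcd for candidate v: gcd(6, v). Preserves old gcd iff gcd(6, v) = 6.
  Option A: v=16, gcd(6,16)=2 -> changes
  Option B: v=60, gcd(6,60)=6 -> preserves
  Option C: v=44, gcd(6,44)=2 -> changes
  Option D: v=55, gcd(6,55)=1 -> changes
  Option E: v=77, gcd(6,77)=1 -> changes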